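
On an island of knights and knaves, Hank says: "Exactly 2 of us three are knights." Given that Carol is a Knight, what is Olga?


Hank claims exactly 2 knights among Hank, Carol, Olga.
Given: Carol is a Knight.

Case 1: Hank is a Knight (tells truth)
  Then exactly 2 of the three are knights.
  Counting Hank, Carol: 2 knight(s) so far. Need 0 more → Olga = Knave.
Case 2: Hank is a Knave (lies)
  Then the count is NOT 2.
  If Olga = Knight, count = 2 = 2 → claim would be true, contradicts lie.
  If Olga = Knave, count = 1 ≠ 2 → lie confirmed ✓

Olga is a Knave.

Knave


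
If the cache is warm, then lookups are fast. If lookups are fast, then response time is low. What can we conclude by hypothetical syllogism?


Hypothetical syllogism: P → Q, Q → R ⊢ P → R
Premise 1: the cache is warm → lookups are fast
Premise 2: lookups are fast → response time is low
Chain the implications: the middle term (lookups are fast) links the two.
Conclusion: If the cache is warm, then response time is low.

If the cache is warm, then response time is low.


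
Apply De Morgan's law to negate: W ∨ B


De Morgan's law: ¬(P ∨ Q) ≡ ¬P ∧ ¬Q
¬(W ∨ B) = ¬W ∧ ¬B

¬W ∧ ¬B


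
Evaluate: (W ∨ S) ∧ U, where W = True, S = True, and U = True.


W = True, S = True, U = True
Step 1: W ∨ S = True OR True = True
Step 2: True ∧ U = True AND True = True
OR is true when at least one operand is true; AND requires both.

True


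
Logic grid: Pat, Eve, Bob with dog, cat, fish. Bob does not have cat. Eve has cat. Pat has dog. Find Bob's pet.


From clues:
  Pat → dog
  Eve → cat
By elimination, Bob gets the remaining.

fish


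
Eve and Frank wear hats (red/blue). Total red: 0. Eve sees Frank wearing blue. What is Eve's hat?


Total red = 0, Frank = blue
Red accounted for: 0
Remaining for Eve: 0
Eve's hat is blue.

blue


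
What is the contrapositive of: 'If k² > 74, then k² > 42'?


Original: If k² > 74, then k² > 42
Contrapositive: If ¬Q, then ¬P
Negate Q: not (k² > 42)
Negate P: not (k² > 74)

If not (k² > 42), then not (k² > 74).


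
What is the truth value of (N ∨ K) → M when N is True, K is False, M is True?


N = True, K = False, M = True
Step 1: N ∨ K = True OR False = True
Step 2: (True) → M: false only when antecedent=True and M=False.
Result: True

True


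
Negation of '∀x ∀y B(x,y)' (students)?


Original: ∀x ∀y B(x,y)
Rule: ¬∀→∃, ¬∃→∀, negate predicate.
Negation: ∃x ∃y ¬B(x,y)

∃x ∃y ¬B(x,y)


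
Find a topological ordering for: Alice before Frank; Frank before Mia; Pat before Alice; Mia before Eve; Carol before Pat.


Constraints: Alice before Frank; Frank before Mia; Pat before Alice; Mia before Eve; Carol before Pat
Method: repeatedly schedule the remaining task that has no remaining task required before it.
  Step 1: remaining {Pat, Frank, Alice, Carol, Mia, Eve}; every task except Carol still has a predecessor pending → schedule Carol.
  Step 2: remaining {Pat, Frank, Alice, Mia, Eve}; every task except Pat still has a predecessor pending → schedule Pat.
  Step 3: remaining {Frank, Alice, Mia, Eve}; every task except Alice still has a predecessor pending → schedule Alice.
  Step 4: remaining {Frank, Mia, Eve}; every task except Frank still has a predecessor pending → schedule Frank.
  Step 5: remaining {Mia, Eve}; every task except Mia still has a predecessor pending → schedule Mia.
  Step 6: only Eve remains → schedule Eve.
Resulting order:

Carol → Pat → Alice → Frank → Mia → Eve


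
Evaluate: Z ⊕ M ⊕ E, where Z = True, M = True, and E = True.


Z = True, M = True, E = True
Step 1: Z ⊕ M = True XOR True = False
Step 2: False ⊕ E = False XOR True = True
XOR is true when an odd number of operands are true.

True


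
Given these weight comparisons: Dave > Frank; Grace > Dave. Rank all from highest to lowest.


Constraints: Dave > Frank; Grace > Dave
Method: at each step, the next-highest is the one remaining person who never appears on the smaller side of a constraint between remaining people.
  Step 1: remaining {Grace, Frank, Dave}; on the smaller side: {Frank, Dave} → Grace is next (Grace > Dave).
  Step 2: remaining {Frank, Dave}; on the smaller side: {Frank} → Dave is next (Dave > Frank).
  Step 3: only Frank remains → lowest.
Final ranking (highest to lowest):

Grace > Dave > Frank


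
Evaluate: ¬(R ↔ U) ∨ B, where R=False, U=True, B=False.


R = False, U = True, B = False
Expression: ¬(R ↔ U) ∨ B
Step 1: R ↔ U = (False iff True) = False
Step 2: ¬(R ↔ U) = NOT False = True
Step 3: (True) ∨ B = True OR False = True

True


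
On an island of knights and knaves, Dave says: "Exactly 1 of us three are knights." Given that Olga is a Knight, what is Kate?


Dave claims exactly 1 knights among Dave, Olga, Kate.
Given: Olga is a Knight.

Case 1: Dave is a Knight (tells truth)
  Then exactly 1 of the three are knights.
  Counting Dave, Olga: 2 knight(s) so far. Need -1 more → impossible.
Case 2: Dave is a Knave (lies)
  Then the count is NOT 1.
  If Kate = Knave, count = 1 = 1 → claim would be true, contradicts lie.
  If Kate = Knight, count = 2 ≠ 1 → lie confirmed ✓

Kate is a Knight.

Knight


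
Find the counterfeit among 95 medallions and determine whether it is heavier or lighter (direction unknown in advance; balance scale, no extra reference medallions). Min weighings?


Let n = 95. 190 possibilities (n medallions × lighter/heavier); each weighing has 3 outcomes.
Bound for k weighings: say the first weighing puts j medallions on each pan. If it tips, the 2j weighed medallions remain suspects (each with a known direction) and k-1 weighings give 3^(k-1) outcomes; 3^(k-1) is odd, so 2j ≤ 3^(k-1) - 1. If it balances, the n - 2j unweighed medallions remain with direction unknown: 2(n - 2j) ≤ 3^(k-1) - 1 by the same parity argument. Adding, n ≤ (3^(k-1) - 1) + (3^(k-1) - 1)/2 = (3^k - 3)/2, and the classical three-group strategy achieves this (3 medallions in 2 weighings, 12 in 3, 39 in 4, 120 in 5).
So we need the smallest k with (3^k - 3)/2 ≥ 95.
k = 4: (3^4 - 3)/2 = 39 < 95 ✗
k = 5: (3^5 - 3)/2 = 120 ≥ 95 ✓

5


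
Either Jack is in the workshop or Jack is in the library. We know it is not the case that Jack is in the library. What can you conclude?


Disjunctive syllogism: P ∨ Q, ¬P ⊢ Q
Disjunction: Jack is in the workshop ∨ Jack is in the library
We know it is not the case that Jack is in the library.
By disjunctive syllogism, the other disjunct must be true.

Jack is in the workshop


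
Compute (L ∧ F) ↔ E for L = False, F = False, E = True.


L = False, F = False, E = True
Step 1: L ∧ F = False AND False = False
Step 2: (False) ↔ E: true when both sides have same truth value.
Result: False ↔ True = False

False


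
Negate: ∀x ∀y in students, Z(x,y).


Original: ∀x ∀y Z(x,y)
Rule: ¬∀→∃, ¬∃→∀, negate predicate.
Negation: ∃x ∃y ¬Z(x,y)

∃x ∃y ¬Z(x,y)


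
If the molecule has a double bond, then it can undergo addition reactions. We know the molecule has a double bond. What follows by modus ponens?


Modus ponens: P → Q, P ⊢ Q
P: the molecule has a double bond
Q: it can undergo addition reactions
We have P → Q and P is true.
By modus ponens, Q must be true.

It can undergo addition reactions


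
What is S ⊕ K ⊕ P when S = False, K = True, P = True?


S = False, K = True, P = True
Step 1: S ⊕ K = False XOR True = True
Step 2: True ⊕ P = True XOR True = False
XOR is true when an odd number of operands are true.

False


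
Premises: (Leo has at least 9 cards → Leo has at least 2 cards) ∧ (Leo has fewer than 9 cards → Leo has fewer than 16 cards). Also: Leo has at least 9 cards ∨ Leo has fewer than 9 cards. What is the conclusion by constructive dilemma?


Constructive dilemma: (P → Q) ∧ (R → S), P ∨ R ⊢ Q ∨ S
Premise 1: Leo has at least 9 cards → Leo has at least 2 cards
Premise 2: Leo has fewer than 9 cards → Leo has fewer than 16 cards
Premise 3: Leo has at least 9 cards ∨ Leo has fewer than 9 cards
Case 1: Assuming Leo has at least 9 cards, then by Premise 1, Leo has at least 2 cards.
Case 2: Assuming Leo has fewer than 9 cards, then by Premise 2, Leo has fewer than 16 cards.
Since one of Leo has at least 9 cards or Leo has fewer than 9 cards must hold, we get Leo has at least 2 cards or Leo has fewer than 16 cards.

Leo has at least 2 cards or Leo has fewer than 16 cards.


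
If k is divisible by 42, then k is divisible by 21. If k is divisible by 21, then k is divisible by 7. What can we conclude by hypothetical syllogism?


Hypothetical syllogism: P → Q, Q → R ⊢ P → R
Premise 1: k is divisible by 42 → k is divisible by 21
Premise 2: k is divisible by 21 → k is divisible by 7
Chain the implications: the middle term (k is divisible by 21) links the two.
Conclusion: If k is divisible by 42, then k is divisible by 7.

If k is divisible by 42, then k is divisible by 7.


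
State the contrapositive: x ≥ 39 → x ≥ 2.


Original: If x ≥ 39, then x ≥ 2
Contrapositive: If ¬Q, then ¬P
Negate Q: not (x ≥ 2)
Negate P: not (x ≥ 39)

If not (x ≥ 2), then not (x ≥ 39).


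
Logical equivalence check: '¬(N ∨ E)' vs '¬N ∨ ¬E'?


Expression 1: ¬(N ∨ E)
Expression 2: ¬N ∨ ¬E
Truth table (N E | Expr1 Expr2):
  T T |   F     F
  T F |   F     T   ← differ
  F T |   F     T   ← differ
  F F |   T     T
Counterexample: N=T, E=F gives Expr1 = F but Expr2 = T, so the expressions are NOT logically equivalent.

No


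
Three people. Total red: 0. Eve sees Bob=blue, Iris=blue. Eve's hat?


Total red = 0, seen red = 0
Own red = 0 - 0 = 0
Eve's hat is blue.

blue


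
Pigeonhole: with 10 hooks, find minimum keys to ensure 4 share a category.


Pigeonhole: to guarantee k in one of n categories, need (k-1)×n + 1.
k = 4, n = 10
Minimum = (4-1) × 10 + 1 = 3 × 10 + 1

31


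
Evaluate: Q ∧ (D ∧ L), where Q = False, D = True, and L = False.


Q = False, D = True, L = False
Step 1: D ∧ L = True AND False = False
Step 2: Q ∧ False = False AND False = False
AND is true only when ALL operands are true.

False


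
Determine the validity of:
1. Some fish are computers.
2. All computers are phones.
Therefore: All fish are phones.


Premise 1: Some fish are computers.
Premise 2: All computers are phones.
Conclusion: All fish are phones.
Fallacy: illicit minor. The minor term (fish) is distributed in the conclusion ('All fish ...') but undistributed in its premise ('Some fish are computers' doesn't cover all fish).
Only 'Some fish are phones' follows, not 'All'.

Invalid


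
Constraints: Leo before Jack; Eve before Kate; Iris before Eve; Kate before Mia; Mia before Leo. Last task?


Constraints: Leo before Jack; Eve before Kate; Iris before Eve; Kate before Mia; Mia before Leo
The last task can have nothing scheduled after it, so it must never appear on the left of a 'before'.
Tasks appearing before some other task: Leo, Eve, Iris, Kate, Mia.
The only task not in that list is Jack → it is last.

Jack


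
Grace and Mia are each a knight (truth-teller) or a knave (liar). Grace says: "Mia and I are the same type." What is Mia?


Grace says: "Mia and I are the same type."
Case 1: Grace is a Knight (truth-teller)
  Statement is true → they ARE the same → Mia is also a Knight
Case 2: Grace is a Knave (liar)
  Statement is false → they are NOT the same → Mia is a Knight
In both cases, Mia is a Knight.

Knight


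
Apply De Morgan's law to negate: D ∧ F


De Morgan's law: ¬(P ∧ Q) ≡ ¬P ∨ ¬Q
¬(D ∧ F) = ¬D ∨ ¬F

¬D ∨ ¬F


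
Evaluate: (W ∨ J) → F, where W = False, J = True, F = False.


W = False, J = True, F = False
Step 1: W ∨ J = False OR True = True
Step 2: (True) → F: false only when antecedent=True and F=False.
Result: False

False


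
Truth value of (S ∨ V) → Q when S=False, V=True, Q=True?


S = False, V = True, Q = True
Expression: (S ∨ V) → Q
Step 1: S ∨ V = False OR True = True
Step 2: (True) → Q = True → True (false only if antecedent True and consequent False) = True

True


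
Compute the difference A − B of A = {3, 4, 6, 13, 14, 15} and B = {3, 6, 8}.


A = {3, 4, 6, 13, 14, 15}
B = {3, 6, 8}
Operation: difference A − B
In A but not B: 4, 13, 14, 15

{4, 13, 14, 15}


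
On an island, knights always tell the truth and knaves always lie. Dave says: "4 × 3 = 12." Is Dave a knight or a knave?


Statement: "4 × 3 = 12."
Actual: 4 × 3 = 12
Claimed: 12
Statement is TRUE → Dave tells the truth → Knight

Knight


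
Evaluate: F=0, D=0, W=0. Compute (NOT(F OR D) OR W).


F OR D = 0
NOT(0) = 1
1 OR 0 = 1

1


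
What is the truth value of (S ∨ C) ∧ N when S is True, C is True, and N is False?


S = True, C = True, N = False
Step 1: S ∨ C = True OR True = True
Step 2: True ∧ N = True AND False = False
OR is true when at least one operand is true; AND requires both.

False


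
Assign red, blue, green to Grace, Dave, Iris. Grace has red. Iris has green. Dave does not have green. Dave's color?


From clues:
  Iris → green
  Grace → red
By elimination, Dave gets the remaining.

blue


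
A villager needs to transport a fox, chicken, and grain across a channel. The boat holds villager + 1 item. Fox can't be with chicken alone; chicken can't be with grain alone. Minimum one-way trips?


1. villager+chicken → 2. villager ← 3. villager+fox → 4. villager+chicken ← 5. villager+grain → 6. villager ← 7. villager+chicken →
Minimum trips = 7

7


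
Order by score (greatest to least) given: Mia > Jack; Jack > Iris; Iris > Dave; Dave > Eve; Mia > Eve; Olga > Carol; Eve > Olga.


Constraints: Mia > Jack; Jack > Iris; Iris > Dave; Dave > Eve; Mia > Eve; Olga > Carol; Eve > Olga
Method: at each step, the next-highest is the one remaining person who never appears on the smaller side of a constraint between remaining people.
  Step 1: remaining {Jack, Iris, Dave, Eve, Mia, Carol, Olga}; on the smaller side: {Jack, Iris, Dave, Eve, Carol, Olga} → Mia is next (Mia > Jack; Mia > Eve).
  Step 2: remaining {Jack, Iris, Dave, Eve, Carol, Olga}; on the smaller side: {Iris, Dave, Eve, Carol, Olga} → Jack is next (Jack > Iris).
  Step 3: remaining {Iris, Dave, Eve, Carol, Olga}; on the smaller side: {Dave, Eve, Carol, Olga} → Iris is next (Iris > Dave).
  Step 4: remaining {Dave, Eve, Carol, Olga}; on the smaller side: {Eve, Carol, Olga} → Dave is next (Dave > Eve).
  Step 5: remaining {Eve, Carol, Olga}; on the smaller side: {Carol, Olga} → Eve is next (Eve > Olga).
  Step 6: remaining {Carol, Olga}; on the smaller side: {Carol} → Olga is next (Olga > Carol).
  Step 7: only Carol remains → lowest.
Final ranking (highest to lowest):

Mia > Jack > Iris > Dave > Eve > Olga > Carol


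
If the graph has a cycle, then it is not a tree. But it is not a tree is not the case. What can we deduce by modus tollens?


Modus tollens: P → Q, ¬Q ⊢ ¬P
P: the graph has a cycle
Q: it is not a tree
We have P → Q and Q is false.
By modus tollens, P must be false.

It is not the case that the graph has a cycle


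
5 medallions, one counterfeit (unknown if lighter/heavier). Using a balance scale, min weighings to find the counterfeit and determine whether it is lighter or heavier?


Let n = 5. 10 possibilities (n medallions × lighter/heavier); each weighing has 3 outcomes.
Bound for k weighings: say the first weighing puts j medallions on each pan. If it tips, the 2j weighed medallions remain suspects (each with a known direction) and k-1 weighings give 3^(k-1) outcomes; 3^(k-1) is odd, so 2j ≤ 3^(k-1) - 1. If it balances, the n - 2j unweighed medallions remain with direction unknown: 2(n - 2j) ≤ 3^(k-1) - 1 by the same parity argument. Adding, n ≤ (3^(k-1) - 1) + (3^(k-1) - 1)/2 = (3^k - 3)/2, and the classical three-group strategy achieves this (3 medallions in 2 weighings, 12 in 3, 39 in 4, 120 in 5).
So we need the smallest k with (3^k - 3)/2 ≥ 5.
k = 2: (3^2 - 3)/2 = 3 < 5 ✗
k = 3: (3^3 - 3)/2 = 12 ≥ 5 ✓

3


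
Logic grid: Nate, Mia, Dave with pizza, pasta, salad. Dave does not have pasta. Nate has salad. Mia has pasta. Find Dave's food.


From clues:
  Mia → pasta
  Nate → salad
By elimination, Dave gets the remaining.

pizza


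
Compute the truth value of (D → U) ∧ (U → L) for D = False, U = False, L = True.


D = False, U = False, L = True
Step 1: D → U is false only when D=True and U=False. Result: True
Step 2: U → L is false only when U=True and L=False. Result: True
Step 3: True ∧ True = True

True


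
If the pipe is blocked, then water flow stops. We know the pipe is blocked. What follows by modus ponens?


Modus ponens: P → Q, P ⊢ Q
P: the pipe is blocked
Q: water flow stops
We have P → Q and P is true.
By modus ponens, Q must be true.

Water flow stops


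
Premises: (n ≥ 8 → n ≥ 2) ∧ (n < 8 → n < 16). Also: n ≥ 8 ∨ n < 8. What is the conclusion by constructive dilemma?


Constructive dilemma: (P → Q) ∧ (R → S), P ∨ R ⊢ Q ∨ S
Premise 1: n ≥ 8 → n ≥ 2
Premise 2: n < 8 → n < 16
Premise 3: n ≥ 8 ∨ n < 8
Case 1: Assuming n ≥ 8, then by Premise 1, n ≥ 2.
Case 2: Assuming n < 8, then by Premise 2, n < 16.
Since one of n ≥ 8 or n < 8 must hold, we get n ≥ 2 or n < 16.

n ≥ 2 or n < 16.


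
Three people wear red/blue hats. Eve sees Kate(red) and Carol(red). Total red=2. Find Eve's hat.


Total red = 2, seen red = 2
Own red = 2 - 2 = 0
Eve's hat is blue.

blue


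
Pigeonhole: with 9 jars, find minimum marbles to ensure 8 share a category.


Pigeonhole: to guarantee k in one of n categories, need (k-1)×n + 1.
k = 8, n = 9
Minimum = (8-1) × 9 + 1 = 7 × 9 + 1

64


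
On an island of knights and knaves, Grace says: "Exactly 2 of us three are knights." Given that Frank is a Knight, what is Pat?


Grace claims exactly 2 knights among Grace, Frank, Pat.
Given: Frank is a Knight.

Case 1: Grace is a Knight (tells truth)
  Then exactly 2 of the three are knights.
  Counting Grace, Frank: 2 knight(s) so far. Need 0 more → Pat = Knave.
Case 2: Grace is a Knave (lies)
  Then the count is NOT 2.
  If Pat = Knight, count = 2 = 2 → claim would be true, contradicts lie.
  If Pat = Knave, count = 1 ≠ 2 → lie confirmed ✓

Pat is a Knave.

Knave


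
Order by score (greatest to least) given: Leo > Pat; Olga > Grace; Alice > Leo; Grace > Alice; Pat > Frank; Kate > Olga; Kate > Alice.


Constraints: Leo > Pat; Olga > Grace; Alice > Leo; Grace > Alice; Pat > Frank; Kate > Olga; Kate > Alice
Method: at each step, the next-highest is the one remaining person who never appears on the smaller side of a constraint between remaining people.
  Step 1: remaining {Grace, Frank, Pat, Kate, Alice, Olga, Leo}; on the smaller side: {Grace, Frank, Pat, Alice, Olga, Leo} → Kate is next (Kate > Olga; Kate > Alice).
  Step 2: remaining {Grace, Frank, Pat, Alice, Olga, Leo}; on the smaller side: {Grace, Frank, Pat, Alice, Leo} → Olga is next (Olga > Grace).
  Step 3: remaining {Grace, Frank, Pat, Alice, Leo}; on the smaller side: {Frank, Pat, Alice, Leo} → Grace is next (Grace > Alice).
  Step 4: remaining {Frank, Pat, Alice, Leo}; on the smaller side: {Frank, Pat, Leo} → Alice is next (Alice > Leo).
  Step 5: remaining {Frank, Pat, Leo}; on the smaller side: {Frank, Pat} → Leo is next (Leo > Pat).
  Step 6: remaining {Frank, Pat}; on the smaller side: {Frank} → Pat is next (Pat > Frank).
  Step 7: only Frank remains → lowest.
Final ranking (highest to lowest):

Kate > Olga > Grace > Alice > Leo > Pat > Frank


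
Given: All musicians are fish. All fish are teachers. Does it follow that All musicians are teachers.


Premise 1: All musicians are fish.
Premise 2: All fish are teachers.
Conclusion: All musicians are teachers.
Barbara syllogism (AAA-1): All A are B, All B are C → All A are C.
Middle term (fish) distributed in premise 2.

Valid


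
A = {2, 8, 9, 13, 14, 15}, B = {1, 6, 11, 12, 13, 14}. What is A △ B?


A = {2, 8, 9, 13, 14, 15}
B = {1, 6, 11, 12, 13, 14}
Operation: symmetric difference
In A only: [2, 8, 9, 15], in B only: [1, 6, 11, 12]

{1, 2, 6, 8, 9, 11, 12, 15}


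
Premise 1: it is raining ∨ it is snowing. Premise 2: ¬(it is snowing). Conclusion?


Disjunctive syllogism: P ∨ Q, ¬P ⊢ Q
Disjunction: it is raining ∨ it is snowing
We know it is not the case that it is snowing.
By disjunctive syllogism, the other disjunct must be true.

It is raining


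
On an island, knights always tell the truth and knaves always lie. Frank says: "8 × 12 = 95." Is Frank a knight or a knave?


Statement: "8 × 12 = 95."
Actual: 8 × 12 = 96
Claimed: 95
Statement is FALSE → Frank lies → Knave

Knave


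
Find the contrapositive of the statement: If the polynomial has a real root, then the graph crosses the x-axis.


Original: If the polynomial has a real root, then the graph crosses the x-axis
Contrapositive: If ¬Q, then ¬P
Negate Q: not (the graph crosses the x-axis)
Negate P: not (the polynomial has a real root)

If not (the graph crosses the x-axis), then not (the polynomial has a real root).


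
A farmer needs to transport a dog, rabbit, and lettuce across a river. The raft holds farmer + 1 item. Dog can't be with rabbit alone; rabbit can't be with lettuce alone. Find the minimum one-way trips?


1. farmer+rabbit → 2. farmer ← 3. farmer+dog → 4. farmer+rabbit ← 5. farmer+lettuce → 6. farmer ← 7. farmer+rabbit →
Minimum trips = 7

7


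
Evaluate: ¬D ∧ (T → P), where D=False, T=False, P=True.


D = False, T = False, P = True
Expression: ¬D ∧ (T → P)
Step 1: ¬D = NOT False = True
Step 2: T → P = False → True (false only if T=True, P=False) = True
Step 3: (True) ∧ (True) = True AND True = True

True


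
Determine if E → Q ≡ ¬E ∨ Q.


Expression 1: E → Q
Expression 2: ¬E ∨ Q
Truth table (E Q | Expr1 Expr2):
  T T |   T     T
  T F |   F     F
  F T |   T     T
  F F |   T     T
All 4 rows agree, so the expressions are logically equivalent.

Yes


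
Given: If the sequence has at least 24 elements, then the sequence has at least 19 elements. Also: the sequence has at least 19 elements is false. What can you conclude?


Modus tollens: P → Q, ¬Q ⊢ ¬P
P: the sequence has at least 24 elements
Q: the sequence has at least 19 elements
We have P → Q and Q is false.
By modus tollens, P must be false.

It is not the case that the sequence has at least 24 elements


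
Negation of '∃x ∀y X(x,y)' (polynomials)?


Original: ∃x ∀y X(x,y)
Rule: ¬∀→∃, ¬∃→∀, negate predicate.
Negation: ∀x ∃y ¬X(x,y)

∀x ∃y ¬X(x,y)


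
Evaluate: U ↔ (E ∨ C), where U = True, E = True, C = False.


U = True, E = True, C = False
Step 1: E ∨ C = True OR False = True
Step 2: U ↔ (True): true when both sides have same truth value.
Result: True ↔ True = True

True


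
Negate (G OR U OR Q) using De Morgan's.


De Morgan's law: ¬(P ∨ Q ∨ R) ≡ ¬P ∧ ¬Q ∧ ¬R
¬(G ∨ U ∨ Q) = ¬G ∧ ¬U ∧ ¬Q

¬G ∧ ¬U ∧ ¬Q


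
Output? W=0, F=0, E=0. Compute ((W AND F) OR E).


W AND F = 0&0 = 0
0 OR 0 = 0

0


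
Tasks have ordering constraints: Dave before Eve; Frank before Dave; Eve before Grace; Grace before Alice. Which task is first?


Constraints: Dave before Eve; Frank before Dave; Eve before Grace; Grace before Alice
The first task can have nothing scheduled before it, so it must never appear on the right of a 'before'.
Tasks appearing after some 'before': Eve, Dave, Grace, Alice.
The only task not in that list is Frank → it is first.

Frank


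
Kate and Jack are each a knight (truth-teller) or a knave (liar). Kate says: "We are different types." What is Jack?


Kate says: "We are different types."
Case 1: Kate is a Knight (truth-teller)
  Statement is true → they ARE different → Jack is a Knave
Case 2: Kate is a Knave (liar)
  Statement is false → they are NOT different → Jack is a Knave
In both cases, Jack is a Knave.

Knave


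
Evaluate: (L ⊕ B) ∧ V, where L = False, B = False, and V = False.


L = False, B = False, V = False
Step 1: L ⊕ B = False XOR False = False
Step 2: False ∧ V = False AND False = False
XOR true when exactly one of L,B is true; then AND with V.

False


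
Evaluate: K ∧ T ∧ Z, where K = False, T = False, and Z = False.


K = False, T = False, Z = False
Step 1: K ∧ T = False AND False = False
Step 2: (False) ∧ Z = (False) AND False = False
AND is true only when ALL operands are true.

False


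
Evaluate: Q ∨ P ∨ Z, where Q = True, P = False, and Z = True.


Q = True, P = False, Z = True
Step 1: Q ∨ P = True OR False = True
Step 2: True ∨ Z = True OR True = True
OR is true when at least one operand is true.

True


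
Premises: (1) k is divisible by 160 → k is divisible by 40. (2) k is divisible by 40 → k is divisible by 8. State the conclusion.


Hypothetical syllogism: P → Q, Q → R ⊢ P → R
Premise 1: k is divisible by 160 → k is divisible by 40
Premise 2: k is divisible by 40 → k is divisible by 8
Chain the implications: the middle term (k is divisible by 40) links the two.
Conclusion: If k is divisible by 160, then k is divisible by 8.

If k is divisible by 160, then k is divisible by 8.


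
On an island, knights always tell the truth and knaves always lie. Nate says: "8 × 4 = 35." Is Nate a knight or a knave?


Statement: "8 × 4 = 35."
Actual: 8 × 4 = 32
Claimed: 35
Statement is FALSE → Nate lies → Knave

Knave


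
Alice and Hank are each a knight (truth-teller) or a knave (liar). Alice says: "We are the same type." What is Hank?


Alice says: "We are the same type."
Case 1: Alice is a Knight (truth-teller)
  Statement is true → they ARE the same → Hank is also a Knight
Case 2: Alice is a Knave (liar)
  Statement is false → they are NOT the same → Hank is a Knight
In both cases, Hank is a Knight.

Knight


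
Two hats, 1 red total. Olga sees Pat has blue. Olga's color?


Total red = 1, Pat = blue
Red accounted for: 0
Remaining for Olga: 1
Olga's hat is red.

red


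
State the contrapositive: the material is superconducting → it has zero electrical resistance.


Original: If the material is superconducting, then it has zero electrical resistance
Contrapositive: If ¬Q, then ¬P
Negate Q: not (it has zero electrical resistance)
Negate P: not (the material is superconducting)

If not (it has zero electrical resistance), then not (the material is superconducting).


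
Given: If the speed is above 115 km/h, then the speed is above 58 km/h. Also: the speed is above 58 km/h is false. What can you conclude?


Modus tollens: P → Q, ¬Q ⊢ ¬P
P: the speed is above 115 km/h
Q: the speed is above 58 km/h
We have P → Q and Q is false.
By modus tollens, P must be false.

It is not the case that the speed is above 115 km/h


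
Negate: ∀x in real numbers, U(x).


Original: ∀x U(x)
Rule: ¬∀→∃, ¬∃→∀, negate predicate.
Negation: ∃x ¬U(x)

∃x ¬U(x)


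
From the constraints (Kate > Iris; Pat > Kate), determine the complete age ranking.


Constraints: Kate > Iris; Pat > Kate
Method: at each step, the next-highest is the one remaining person who never appears on the smaller side of a constraint between remaining people.
  Step 1: remaining {Pat, Iris, Kate}; on the smaller side: {Iris, Kate} → Pat is next (Pat > Kate).
  Step 2: remaining {Iris, Kate}; on the smaller side: {Iris} → Kate is next (Kate > Iris).
  Step 3: only Iris remains → lowest.
Final ranking (highest to lowest):

Pat > Kate > Iris


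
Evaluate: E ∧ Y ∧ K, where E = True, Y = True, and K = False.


E = True, Y = True, K = False
Step 1: E ∧ Y = True AND True = True
Step 2: (True) ∧ K = (True) AND False = False
AND is true only when ALL operands are true.

False


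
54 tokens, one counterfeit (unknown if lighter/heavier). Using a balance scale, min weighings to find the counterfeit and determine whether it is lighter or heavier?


Let n = 54. 108 possibilities (n tokens × lighter/heavier); each weighing has 3 outcomes.
Bound for k weighings: say the first weighing puts j tokens on each pan. If it tips, the 2j weighed tokens remain suspects (each with a known direction) and k-1 weighings give 3^(k-1) outcomes; 3^(k-1) is odd, so 2j ≤ 3^(k-1) - 1. If it balances, the n - 2j unweighed tokens remain with direction unknown: 2(n - 2j) ≤ 3^(k-1) - 1 by the same parity argument. Adding, n ≤ (3^(k-1) - 1) + (3^(k-1) - 1)/2 = (3^k - 3)/2, and the classical three-group strategy achieves this (3 tokens in 2 weighings, 12 in 3, 39 in 4, 120 in 5).
So we need the smallest k with (3^k - 3)/2 ≥ 54.
k = 4: (3^4 - 3)/2 = 39 < 54 ✗
k = 5: (3^5 - 3)/2 = 120 ≥ 54 ✓

5


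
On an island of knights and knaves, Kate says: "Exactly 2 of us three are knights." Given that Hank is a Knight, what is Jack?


Kate claims exactly 2 knights among Kate, Hank, Jack.
Given: Hank is a Knight.

Case 1: Kate is a Knight (tells truth)
  Then exactly 2 of the three are knights.
  Counting Kate, Hank: 2 knight(s) so far. Need 0 more → Jack = Knave.
Case 2: Kate is a Knave (lies)
  Then the count is NOT 2.
  If Jack = Knight, count = 2 = 2 → claim would be true, contradicts lie.
  If Jack = Knave, count = 1 ≠ 2 → lie confirmed ✓

Jack is a Knave.

Knave


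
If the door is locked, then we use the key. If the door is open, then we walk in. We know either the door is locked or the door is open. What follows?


Constructive dilemma: (P → Q) ∧ (R → S), P ∨ R ⊢ Q ∨ S
Premise 1: the door is locked → we use the key
Premise 2: the door is open → we walk in
Premise 3: the door is locked ∨ the door is open
Case 1: Assuming the door is locked, then by Premise 1, we use the key.
Case 2: Assuming the door is open, then by Premise 2, we walk in.
Since one of the door is locked or the door is open must hold, we get we use the key or we walk in.

We use the key or we walk in.


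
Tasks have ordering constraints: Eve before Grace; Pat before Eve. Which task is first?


Constraints: Eve before Grace; Pat before Eve
The first task can have nothing scheduled before it, so it must never appear on the right of a 'before'.
Tasks appearing after some 'before': Grace, Eve.
The only task not in that list is Pat → it is first.

Pat


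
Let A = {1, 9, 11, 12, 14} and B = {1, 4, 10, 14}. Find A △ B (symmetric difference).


A = {1, 9, 11, 12, 14}
B = {1, 4, 10, 14}
Operation: symmetric difference
In A only: [9, 11, 12], in B only: [4, 10]

{4, 9, 10, 11, 12}


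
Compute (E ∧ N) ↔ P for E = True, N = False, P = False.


E = True, N = False, P = False
Step 1: E ∧ N = True AND False = False
Step 2: (False) ↔ P: true when both sides have same truth value.
Result: False ↔ False = True

True


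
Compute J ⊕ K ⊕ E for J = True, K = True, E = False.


J = True, K = True, E = False
Step 1: J ⊕ K = True XOR True = False
Step 2: False ⊕ E = False XOR False = False
XOR is true when an odd number of operands are true.

False


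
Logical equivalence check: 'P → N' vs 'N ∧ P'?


Expression 1: P → N
Expression 2: N ∧ P
Truth table (P N | Expr1 Expr2):
  T T |   T     T
  T F |   F     F
  F T |   T     F   ← differ
  F F |   T     F   ← differ
Counterexample: P=F, N=T gives Expr1 = T but Expr2 = F, so the expressions are NOT logically equivalent.

No


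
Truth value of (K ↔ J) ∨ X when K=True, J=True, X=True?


K = True, J = True, X = True
Expression: (K ↔ J) ∨ X
Step 1: K ↔ J = (True iff True) (true when values match) = True
Step 2: (True) ∨ X = True OR True = True

True


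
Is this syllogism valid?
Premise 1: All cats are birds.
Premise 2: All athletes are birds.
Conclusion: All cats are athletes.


Premise 1: All cats are birds.
Premise 2: All athletes are birds.
Conclusion: All cats are athletes.
Fallacy: undistributed middle. birds is predicate in both.
Counterexample: cats and athletes could be disjoint subsets of birds.

Invalid


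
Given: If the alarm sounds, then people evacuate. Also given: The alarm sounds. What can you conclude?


Modus ponens: P → Q, P ⊢ Q
P: the alarm sounds
Q: people evacuate
We have P → Q and P is true.
By modus ponens, Q must be true.

People evacuate


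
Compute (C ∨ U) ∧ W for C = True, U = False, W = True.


C = True, U = False, W = True
Step 1: C ∨ U = True OR False = True
Step 2: True ∧ W = True AND True = True
OR is true when at least one operand is true; AND requires both.

True


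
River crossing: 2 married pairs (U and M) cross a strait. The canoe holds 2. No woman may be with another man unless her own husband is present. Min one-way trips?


Label couples U and M.
1. WU+WM → (far: WU,WM; near: HU,HM)
2. WU ←   (far: WM; near: HU,HM,WU)
3. HU+HM → (far: HU,HM,WM; near: WU)
4. HU ←   (far: HM,WM; near: HU,WU)  — HU returns, since WU is alone on near bank
5. HU+WU → (far: all four; near: empty)
Every state respects the constraint.
Minimum trips = 5

5


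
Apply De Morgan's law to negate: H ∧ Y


De Morgan's law: ¬(P ∧ Q) ≡ ¬P ∨ ¬Q
¬(H ∧ Y) = ¬H ∨ ¬Y

¬H ∨ ¬Y


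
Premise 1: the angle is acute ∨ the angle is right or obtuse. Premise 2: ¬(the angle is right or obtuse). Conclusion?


Disjunctive syllogism: P ∨ Q, ¬P ⊢ Q
Disjunction: the angle is acute ∨ the angle is right or obtuse
We know it is not the case that the angle is right or obtuse.
By disjunctive syllogism, the other disjunct must be true.

The angle is acute


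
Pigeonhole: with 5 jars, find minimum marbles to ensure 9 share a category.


Pigeonhole: to guarantee k in one of n categories, need (k-1)×n + 1.
k = 9, n = 5
Minimum = (9-1) × 5 + 1 = 8 × 5 + 1

41


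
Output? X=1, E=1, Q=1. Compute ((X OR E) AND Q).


X OR E = 1|1 = 1
1 AND 1 = 1

1


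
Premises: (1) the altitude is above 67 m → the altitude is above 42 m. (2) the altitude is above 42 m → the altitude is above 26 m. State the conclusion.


Hypothetical syllogism: P → Q, Q → R ⊢ P → R
Premise 1: the altitude is above 67 m → the altitude is above 42 m
Premise 2: the altitude is above 42 m → the altitude is above 26 m
Chain the implications: the middle term (the altitude is above 42 m) links the two.
Conclusion: If the altitude is above 67 m, then the altitude is above 26 m.

If the altitude is above 67 m, then the altitude is above 26 m.


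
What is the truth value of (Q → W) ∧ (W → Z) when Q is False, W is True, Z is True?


Q = False, W = True, Z = True
Step 1: Q → W is false only when Q=True and W=False. Result: True
Step 2: W → Z is false only when W=True and Z=False. Result: True
Step 3: True ∧ True = True

True


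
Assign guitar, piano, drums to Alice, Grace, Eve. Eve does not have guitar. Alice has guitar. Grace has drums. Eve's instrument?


From clues:
  Grace → drums
  Alice → guitar
By elimination, Eve gets the remaining.

piano


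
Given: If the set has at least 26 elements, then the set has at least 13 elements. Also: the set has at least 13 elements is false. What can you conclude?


Modus tollens: P → Q, ¬Q ⊢ ¬P
P: the set has at least 26 elements
Q: the set has at least 13 elements
We have P → Q and Q is false.
By modus tollens, P must be false.

It is not the case that the set has at least 26 elements


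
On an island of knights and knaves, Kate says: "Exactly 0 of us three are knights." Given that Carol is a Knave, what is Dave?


Kate claims exactly 0 knights among Kate, Carol, Dave.
Given: Carol is a Knave.

Case 1: Kate is a Knight (tells truth)
  Then exactly 0 of the three are knights.
  Counting Kate, Carol: 1 knight(s) so far. Need -1 more → impossible.
Case 2: Kate is a Knave (lies)
  Then the count is NOT 0.
  If Dave = Knave, count = 0 = 0 → claim would be true, contradicts lie.
  If Dave = Knight, count = 1 ≠ 0 → lie confirmed ✓

Dave is a Knight.

Knight


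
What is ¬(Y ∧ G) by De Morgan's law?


De Morgan's law: ¬(P ∧ Q) ≡ ¬P ∨ ¬Q
¬(Y ∧ G) = ¬Y ∨ ¬G

¬Y ∨ ¬G


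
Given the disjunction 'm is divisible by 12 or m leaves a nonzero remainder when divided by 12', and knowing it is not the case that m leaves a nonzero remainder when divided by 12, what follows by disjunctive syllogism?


Disjunctive syllogism: P ∨ Q, ¬P ⊢ Q
Disjunction: m is divisible by 12 ∨ m leaves a nonzero remainder when divided by 12
We know it is not the case that m leaves a nonzero remainder when divided by 12.
By disjunctive syllogism, the other disjunct must be true.

m is divisible by 12


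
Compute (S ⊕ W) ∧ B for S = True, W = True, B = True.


S = True, W = True, B = True
Step 1: S ⊕ W = True XOR True = False
Step 2: False ∧ B = False AND True = False
XOR true when exactly one of S,W is true; then AND with B.

False


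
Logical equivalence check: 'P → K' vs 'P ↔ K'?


Expression 1: P → K
Expression 2: P ↔ K
Truth table (P K | Expr1 Expr2):
  T T |   T     T
  T F |   F     F
  F T |   T     F   ← differ
  F F |   T     T
Counterexample: P=F, K=T gives Expr1 = T but Expr2 = F, so the expressions are NOT logically equivalent.

No


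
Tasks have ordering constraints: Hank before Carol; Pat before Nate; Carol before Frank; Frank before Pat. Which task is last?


Constraints: Hank before Carol; Pat before Nate; Carol before Frank; Frank before Pat
The last task can have nothing scheduled after it, so it must never appear on the left of a 'before'.
Tasks appearing before some other task: Hank, Pat, Carol, Frank.
The only task not in that list is Nate → it is last.

Nate


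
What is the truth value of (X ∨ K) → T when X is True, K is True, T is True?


X = True, K = True, T = True
Step 1: X ∨ K = True OR True = True
Step 2: (True) → T: false only when antecedent=True and T=False.
Result: True

True


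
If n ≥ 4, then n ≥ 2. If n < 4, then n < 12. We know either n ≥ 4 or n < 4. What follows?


Constructive dilemma: (P → Q) ∧ (R → S), P ∨ R ⊢ Q ∨ S
Premise 1: n ≥ 4 → n ≥ 2
Premise 2: n < 4 → n < 12
Premise 3: n ≥ 4 ∨ n < 4
Case 1: Assuming n ≥ 4, then by Premise 1, n ≥ 2.
Case 2: Assuming n < 4, then by Premise 2, n < 12.
Since one of n ≥ 4 or n < 4 must hold, we get n ≥ 2 or n < 12.

n ≥ 2 or n < 12.


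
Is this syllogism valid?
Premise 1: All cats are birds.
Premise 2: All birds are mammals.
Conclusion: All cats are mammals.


Premise 1: All cats are birds.
Premise 2: All birds are mammals.
Conclusion: All cats are mammals.
Barbara syllogism (AAA-1): All A are B, All B are C → All A are C.
Middle term (birds) distributed in premise 2.

Valid


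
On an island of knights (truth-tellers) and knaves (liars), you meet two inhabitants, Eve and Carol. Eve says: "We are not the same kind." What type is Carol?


Eve says: "We are not the same kind."
Case 1: Eve is a Knight (truth-teller)
  Statement is true → they ARE different → Carol is a Knave
Case 2: Eve is a Knave (liar)
  Statement is false → they are NOT different → Carol is a Knave
In both cases, Carol is a Knave.

Knave


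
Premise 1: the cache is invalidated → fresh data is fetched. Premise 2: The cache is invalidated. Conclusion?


Modus ponens: P → Q, P ⊢ Q
P: the cache is invalidated
Q: fresh data is fetched
We have P → Q and P is true.
By modus ponens, Q must be true.

Fresh data is fetched


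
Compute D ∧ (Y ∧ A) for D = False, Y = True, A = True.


D = False, Y = True, A = True
Step 1: Y ∧ A = True AND True = True
Step 2: D ∧ True = False AND True = False
AND is true only when ALL operands are true.

False
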